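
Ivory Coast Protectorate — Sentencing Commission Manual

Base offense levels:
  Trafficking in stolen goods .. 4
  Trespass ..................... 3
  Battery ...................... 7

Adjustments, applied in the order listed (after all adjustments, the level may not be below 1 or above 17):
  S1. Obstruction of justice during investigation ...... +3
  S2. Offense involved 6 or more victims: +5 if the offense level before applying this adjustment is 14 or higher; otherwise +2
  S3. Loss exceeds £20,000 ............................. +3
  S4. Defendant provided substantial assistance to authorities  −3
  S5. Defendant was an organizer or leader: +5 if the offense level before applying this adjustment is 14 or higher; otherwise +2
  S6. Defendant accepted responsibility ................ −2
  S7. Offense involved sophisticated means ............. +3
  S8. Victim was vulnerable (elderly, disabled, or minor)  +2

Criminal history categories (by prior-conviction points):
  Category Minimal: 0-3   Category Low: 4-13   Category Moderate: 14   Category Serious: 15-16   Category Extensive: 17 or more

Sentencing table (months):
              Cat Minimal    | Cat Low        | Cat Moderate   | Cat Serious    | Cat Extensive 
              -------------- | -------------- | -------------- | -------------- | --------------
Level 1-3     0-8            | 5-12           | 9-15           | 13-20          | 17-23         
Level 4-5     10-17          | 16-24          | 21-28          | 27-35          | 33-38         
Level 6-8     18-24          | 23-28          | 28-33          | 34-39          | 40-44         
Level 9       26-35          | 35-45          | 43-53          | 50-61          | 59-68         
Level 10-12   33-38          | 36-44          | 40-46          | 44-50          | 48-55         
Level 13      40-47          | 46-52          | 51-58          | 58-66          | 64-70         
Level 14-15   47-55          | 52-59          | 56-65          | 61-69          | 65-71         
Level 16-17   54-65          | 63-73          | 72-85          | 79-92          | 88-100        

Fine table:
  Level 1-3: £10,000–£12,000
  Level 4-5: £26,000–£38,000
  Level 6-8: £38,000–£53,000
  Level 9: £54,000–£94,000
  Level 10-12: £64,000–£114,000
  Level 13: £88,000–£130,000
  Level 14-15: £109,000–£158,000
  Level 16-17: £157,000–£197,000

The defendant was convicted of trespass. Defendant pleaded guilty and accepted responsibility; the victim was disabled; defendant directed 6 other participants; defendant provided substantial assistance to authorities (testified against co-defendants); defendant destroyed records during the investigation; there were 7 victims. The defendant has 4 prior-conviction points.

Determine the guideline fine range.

£38,000–£53,000

Base offense level for trespass: 3.
S1 applies: 3 + 3 = 6.
S2 applies (level before this adjustment is 6 < 14, so +2): 6 + 2 = 8.
S4 applies: 8 − 3 = 5.
S5 applies (level before this adjustment is 5 < 14, so +2): 5 + 2 = 7.
S6 applies: 7 − 2 = 5.
S7 does not apply.
S8 applies: 5 + 2 = 7.
Final offense level: 7.
Level 7 falls in the 6-8 band.
Fine table: Level 6-8 → £38,000–£53,000.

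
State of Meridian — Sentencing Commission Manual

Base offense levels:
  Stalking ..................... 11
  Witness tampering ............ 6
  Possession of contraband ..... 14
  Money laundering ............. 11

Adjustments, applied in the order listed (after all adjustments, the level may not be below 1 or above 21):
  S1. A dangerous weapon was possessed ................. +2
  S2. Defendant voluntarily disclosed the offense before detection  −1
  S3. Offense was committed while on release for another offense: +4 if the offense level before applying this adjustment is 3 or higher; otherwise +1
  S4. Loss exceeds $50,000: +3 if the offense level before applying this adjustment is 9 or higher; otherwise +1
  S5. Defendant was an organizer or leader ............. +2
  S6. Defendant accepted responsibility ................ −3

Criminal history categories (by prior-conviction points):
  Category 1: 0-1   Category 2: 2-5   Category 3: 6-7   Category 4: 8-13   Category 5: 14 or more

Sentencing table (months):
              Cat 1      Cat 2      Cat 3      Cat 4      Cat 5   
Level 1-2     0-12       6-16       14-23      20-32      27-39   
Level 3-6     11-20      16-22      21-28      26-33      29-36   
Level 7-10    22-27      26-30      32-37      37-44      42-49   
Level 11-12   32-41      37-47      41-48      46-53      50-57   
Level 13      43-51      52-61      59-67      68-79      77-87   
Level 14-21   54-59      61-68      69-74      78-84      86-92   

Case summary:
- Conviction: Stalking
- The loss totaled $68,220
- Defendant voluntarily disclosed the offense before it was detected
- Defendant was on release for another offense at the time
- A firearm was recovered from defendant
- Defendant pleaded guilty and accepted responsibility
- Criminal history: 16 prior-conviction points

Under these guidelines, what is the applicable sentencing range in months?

Base offense level for stalking: 11.
S1 applies: 11 + 2 = 13.
S2 applies: 13 − 1 = 12.
S3 applies (level before this adjustment is 12 ≥ 3, so +4): 12 + 4 = 16.
S4 applies (level before this adjustment is 16 ≥ 9, so +3): 16 + 3 = 19.
S5 does not apply.
S6 applies: 19 − 3 = 16.
Final offense level: 16.
Criminal history: 16 prior points → Category 5 (14+).
Level 16 falls in the 14-21 band.
Grid: Level 14-21 × Category 5 = 86-92 months.

86-92 months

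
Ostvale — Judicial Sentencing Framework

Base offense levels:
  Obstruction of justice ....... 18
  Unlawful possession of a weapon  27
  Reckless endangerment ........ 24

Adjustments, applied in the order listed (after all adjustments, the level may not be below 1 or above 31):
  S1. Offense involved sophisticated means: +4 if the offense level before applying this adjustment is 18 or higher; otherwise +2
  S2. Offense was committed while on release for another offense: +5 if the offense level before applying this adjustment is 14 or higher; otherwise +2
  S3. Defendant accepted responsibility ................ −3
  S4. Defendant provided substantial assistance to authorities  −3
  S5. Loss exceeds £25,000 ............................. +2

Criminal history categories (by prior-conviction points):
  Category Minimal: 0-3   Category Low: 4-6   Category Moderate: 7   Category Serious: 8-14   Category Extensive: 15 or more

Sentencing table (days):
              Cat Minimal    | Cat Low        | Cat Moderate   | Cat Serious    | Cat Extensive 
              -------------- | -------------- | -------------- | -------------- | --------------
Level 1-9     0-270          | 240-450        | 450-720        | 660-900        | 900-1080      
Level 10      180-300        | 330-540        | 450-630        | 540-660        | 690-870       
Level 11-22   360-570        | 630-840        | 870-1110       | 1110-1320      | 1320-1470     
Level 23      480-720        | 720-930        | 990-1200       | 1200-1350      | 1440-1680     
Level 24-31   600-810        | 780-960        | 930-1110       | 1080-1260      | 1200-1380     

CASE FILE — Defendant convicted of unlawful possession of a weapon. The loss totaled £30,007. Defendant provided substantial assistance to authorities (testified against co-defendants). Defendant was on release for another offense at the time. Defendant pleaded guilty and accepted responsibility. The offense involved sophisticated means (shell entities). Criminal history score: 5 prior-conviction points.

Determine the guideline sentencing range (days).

780-960 days

Base offense level for unlawful possession of a weapon: 27.
S1 applies (level before this adjustment is 27 ≥ 18, so +4): 27 + 4 = 31.
S2 applies (level before this adjustment is 31 ≥ 14, so +5): 31 + 5 = 36.
S3 applies: 36 − 3 = 33.
S4 applies: 33 − 3 = 30.
S5 applies: 30 + 2 = 32.
Level 32 exceeds the maximum of 31; capped at 31.
Final offense level: 31.
Criminal history: 5 prior points → Category Low (4-6).
Level 31 falls in the 24-31 band.
Grid: Level 24-31 × Category Low = 780-960 days.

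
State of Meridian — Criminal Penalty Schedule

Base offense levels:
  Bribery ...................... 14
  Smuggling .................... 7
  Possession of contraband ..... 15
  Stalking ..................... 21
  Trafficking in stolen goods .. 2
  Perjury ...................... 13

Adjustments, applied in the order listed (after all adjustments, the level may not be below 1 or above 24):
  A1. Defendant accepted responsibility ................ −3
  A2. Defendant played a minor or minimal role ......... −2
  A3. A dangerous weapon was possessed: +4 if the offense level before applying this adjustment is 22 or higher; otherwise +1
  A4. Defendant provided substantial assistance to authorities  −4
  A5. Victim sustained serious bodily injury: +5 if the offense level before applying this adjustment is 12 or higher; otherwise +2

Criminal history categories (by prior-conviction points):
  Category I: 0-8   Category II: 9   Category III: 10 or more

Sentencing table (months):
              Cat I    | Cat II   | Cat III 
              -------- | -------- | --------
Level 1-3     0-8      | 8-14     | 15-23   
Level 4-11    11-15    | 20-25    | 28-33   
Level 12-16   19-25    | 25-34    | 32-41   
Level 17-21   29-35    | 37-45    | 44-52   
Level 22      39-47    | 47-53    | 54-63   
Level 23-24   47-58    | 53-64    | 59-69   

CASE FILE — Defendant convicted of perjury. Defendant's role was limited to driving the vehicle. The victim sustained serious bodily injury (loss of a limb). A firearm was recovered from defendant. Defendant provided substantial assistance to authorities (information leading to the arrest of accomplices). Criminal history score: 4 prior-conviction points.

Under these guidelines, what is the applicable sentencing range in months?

Base offense level for perjury: 13.
A1 does not apply.
A2 applies: 13 − 2 = 11.
A3 applies (level before this adjustment is 11 < 22, so +1): 11 + 1 = 12.
A4 applies: 12 − 4 = 8.
A5 applies (level before this adjustment is 8 < 12, so +2): 8 + 2 = 10.
Final offense level: 10.
Criminal history: 4 prior points → Category I (0-8).
Level 10 falls in the 4-11 band.
Grid: Level 4-11 × Category I = 11-15 months.

11-15 months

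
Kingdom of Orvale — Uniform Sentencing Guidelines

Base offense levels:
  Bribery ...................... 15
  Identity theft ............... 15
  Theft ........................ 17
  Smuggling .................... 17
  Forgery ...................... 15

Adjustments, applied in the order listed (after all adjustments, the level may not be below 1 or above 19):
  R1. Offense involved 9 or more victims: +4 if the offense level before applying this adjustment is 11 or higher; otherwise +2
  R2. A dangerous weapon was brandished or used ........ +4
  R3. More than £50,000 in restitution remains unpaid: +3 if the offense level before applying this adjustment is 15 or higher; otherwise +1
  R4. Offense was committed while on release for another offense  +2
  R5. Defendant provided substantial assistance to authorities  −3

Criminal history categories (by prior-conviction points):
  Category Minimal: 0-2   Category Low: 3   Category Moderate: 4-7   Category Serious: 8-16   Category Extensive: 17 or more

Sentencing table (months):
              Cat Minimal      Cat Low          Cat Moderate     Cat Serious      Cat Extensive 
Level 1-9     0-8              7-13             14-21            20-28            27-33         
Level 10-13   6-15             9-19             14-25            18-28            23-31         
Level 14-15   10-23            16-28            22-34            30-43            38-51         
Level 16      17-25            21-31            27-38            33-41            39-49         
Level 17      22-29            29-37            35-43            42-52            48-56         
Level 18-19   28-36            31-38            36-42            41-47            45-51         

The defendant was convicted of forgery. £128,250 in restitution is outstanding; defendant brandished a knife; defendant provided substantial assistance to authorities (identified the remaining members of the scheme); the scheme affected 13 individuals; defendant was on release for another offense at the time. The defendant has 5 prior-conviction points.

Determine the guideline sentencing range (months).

Base offense level for forgery: 15.
R1 applies (level before this adjustment is 15 ≥ 11, so +4): 15 + 4 = 19.
R2 applies: 19 + 4 = 23.
R3 applies (level before this adjustment is 23 ≥ 15, so +3): 23 + 3 = 26.
R4 applies: 26 + 2 = 28.
R5 applies: 28 − 3 = 25.
Level 25 exceeds the maximum of 19; capped at 19.
Final offense level: 19.
Criminal history: 5 prior points → Category Moderate (4-7).
Level 19 falls in the 18-19 band.
Grid: Level 18-19 × Category Moderate = 36-42 months.

36-42 months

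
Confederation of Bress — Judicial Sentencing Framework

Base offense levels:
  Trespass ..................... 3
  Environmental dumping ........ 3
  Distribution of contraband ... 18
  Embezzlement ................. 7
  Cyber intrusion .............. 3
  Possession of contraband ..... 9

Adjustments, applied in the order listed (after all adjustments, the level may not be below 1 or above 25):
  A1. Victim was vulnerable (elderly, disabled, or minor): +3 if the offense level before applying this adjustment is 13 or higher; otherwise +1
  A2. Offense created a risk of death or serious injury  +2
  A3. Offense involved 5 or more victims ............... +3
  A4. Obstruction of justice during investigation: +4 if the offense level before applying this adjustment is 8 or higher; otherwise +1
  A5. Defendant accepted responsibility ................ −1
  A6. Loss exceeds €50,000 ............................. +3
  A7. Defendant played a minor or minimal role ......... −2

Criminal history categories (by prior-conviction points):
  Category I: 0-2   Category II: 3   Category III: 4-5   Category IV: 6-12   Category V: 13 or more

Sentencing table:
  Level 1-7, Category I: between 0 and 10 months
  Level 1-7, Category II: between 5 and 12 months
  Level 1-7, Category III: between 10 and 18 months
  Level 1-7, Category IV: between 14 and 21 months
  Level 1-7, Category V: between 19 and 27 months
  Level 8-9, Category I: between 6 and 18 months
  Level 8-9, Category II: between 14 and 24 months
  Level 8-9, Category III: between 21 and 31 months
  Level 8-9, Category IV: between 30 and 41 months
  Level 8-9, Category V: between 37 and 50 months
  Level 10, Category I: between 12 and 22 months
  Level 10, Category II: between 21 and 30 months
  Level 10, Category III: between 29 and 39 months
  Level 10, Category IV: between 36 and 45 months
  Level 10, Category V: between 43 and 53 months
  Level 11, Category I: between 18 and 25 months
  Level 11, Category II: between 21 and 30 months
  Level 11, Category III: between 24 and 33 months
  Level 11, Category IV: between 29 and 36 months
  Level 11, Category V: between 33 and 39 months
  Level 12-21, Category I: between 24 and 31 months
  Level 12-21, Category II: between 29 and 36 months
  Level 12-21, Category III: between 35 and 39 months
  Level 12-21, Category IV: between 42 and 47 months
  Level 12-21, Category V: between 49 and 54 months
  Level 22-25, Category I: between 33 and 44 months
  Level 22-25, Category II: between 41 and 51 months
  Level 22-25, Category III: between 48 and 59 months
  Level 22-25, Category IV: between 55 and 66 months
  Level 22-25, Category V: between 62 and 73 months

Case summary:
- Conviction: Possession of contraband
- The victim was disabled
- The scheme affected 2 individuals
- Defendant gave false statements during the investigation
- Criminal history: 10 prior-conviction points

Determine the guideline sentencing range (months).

42-47 months

Base offense level for possession of contraband: 9.
A1 applies (level before this adjustment is 9 < 13, so +1): 9 + 1 = 10.
A3 does not apply.
A4 applies (level before this adjustment is 10 ≥ 8, so +4): 10 + 4 = 14.
A7 does not apply.
Final offense level: 14.
Criminal history: 10 prior points → Category IV (6-12).
Level 14 falls in the 12-21 band.
Grid: Level 12-21 × Category IV = 42-47 months.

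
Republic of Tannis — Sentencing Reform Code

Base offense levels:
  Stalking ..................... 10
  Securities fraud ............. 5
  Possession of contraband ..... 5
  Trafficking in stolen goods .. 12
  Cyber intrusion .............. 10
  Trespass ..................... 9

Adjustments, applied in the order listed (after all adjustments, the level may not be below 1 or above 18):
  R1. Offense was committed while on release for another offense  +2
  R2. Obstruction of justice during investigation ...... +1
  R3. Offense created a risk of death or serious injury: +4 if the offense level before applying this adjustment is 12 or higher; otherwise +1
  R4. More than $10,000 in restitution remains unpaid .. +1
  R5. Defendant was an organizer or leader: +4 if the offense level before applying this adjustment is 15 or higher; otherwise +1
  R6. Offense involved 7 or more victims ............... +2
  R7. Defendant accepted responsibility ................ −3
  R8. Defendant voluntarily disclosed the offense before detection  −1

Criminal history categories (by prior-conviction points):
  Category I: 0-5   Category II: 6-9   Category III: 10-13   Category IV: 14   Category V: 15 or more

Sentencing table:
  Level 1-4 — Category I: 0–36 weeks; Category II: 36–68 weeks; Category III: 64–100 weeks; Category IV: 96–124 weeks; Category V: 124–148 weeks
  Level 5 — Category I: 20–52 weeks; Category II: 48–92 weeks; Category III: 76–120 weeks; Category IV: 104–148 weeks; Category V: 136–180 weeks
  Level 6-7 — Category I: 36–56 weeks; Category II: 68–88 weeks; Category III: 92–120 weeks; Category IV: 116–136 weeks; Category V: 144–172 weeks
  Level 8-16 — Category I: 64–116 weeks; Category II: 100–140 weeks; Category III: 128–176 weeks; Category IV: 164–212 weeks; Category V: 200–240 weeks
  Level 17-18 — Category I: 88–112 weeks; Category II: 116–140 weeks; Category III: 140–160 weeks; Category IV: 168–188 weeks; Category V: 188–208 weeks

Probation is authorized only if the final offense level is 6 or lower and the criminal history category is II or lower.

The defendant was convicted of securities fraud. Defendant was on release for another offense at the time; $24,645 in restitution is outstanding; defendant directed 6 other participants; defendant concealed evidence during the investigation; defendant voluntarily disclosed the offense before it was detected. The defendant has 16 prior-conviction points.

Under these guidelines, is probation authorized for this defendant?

Base offense level for securities fraud: 5.
R1 applies: 5 + 2 = 7.
R2 applies: 7 + 1 = 8.
R4 applies: 8 + 1 = 9.
R5 applies (level before this adjustment is 9 < 15, so +1): 9 + 1 = 10.
R8 applies: 10 − 1 = 9.
Final offense level: 9.
Criminal history: 16 prior points → Category V (15+).
Level 9 falls in the 8-16 band.
Grid: Level 8-16 × Category V = 200-240 weeks.
Probation check: level 9 > 6 and category V > II → not eligible.

No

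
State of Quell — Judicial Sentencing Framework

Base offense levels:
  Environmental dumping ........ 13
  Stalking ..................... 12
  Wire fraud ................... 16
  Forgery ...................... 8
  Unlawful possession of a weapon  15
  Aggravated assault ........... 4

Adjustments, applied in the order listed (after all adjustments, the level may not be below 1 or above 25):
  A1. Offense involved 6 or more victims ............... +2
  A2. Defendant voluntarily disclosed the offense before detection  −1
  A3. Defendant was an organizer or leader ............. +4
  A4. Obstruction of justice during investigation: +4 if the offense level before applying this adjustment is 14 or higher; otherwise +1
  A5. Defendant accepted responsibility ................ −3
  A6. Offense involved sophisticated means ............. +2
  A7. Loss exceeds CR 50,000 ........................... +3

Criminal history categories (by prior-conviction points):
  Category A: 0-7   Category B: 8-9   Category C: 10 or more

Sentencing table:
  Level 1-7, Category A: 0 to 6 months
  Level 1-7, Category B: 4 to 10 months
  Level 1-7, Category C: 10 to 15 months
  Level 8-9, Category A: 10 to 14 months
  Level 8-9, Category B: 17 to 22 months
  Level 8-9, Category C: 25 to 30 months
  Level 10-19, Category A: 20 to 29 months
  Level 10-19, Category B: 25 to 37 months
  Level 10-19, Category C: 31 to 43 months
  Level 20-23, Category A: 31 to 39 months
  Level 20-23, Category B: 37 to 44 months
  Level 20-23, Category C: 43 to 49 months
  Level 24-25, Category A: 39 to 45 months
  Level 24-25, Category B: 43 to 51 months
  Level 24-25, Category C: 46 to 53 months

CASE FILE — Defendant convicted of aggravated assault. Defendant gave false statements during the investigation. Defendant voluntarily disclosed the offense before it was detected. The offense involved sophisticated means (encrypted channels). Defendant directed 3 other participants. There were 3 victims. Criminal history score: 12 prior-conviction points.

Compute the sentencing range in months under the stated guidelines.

Base offense level for aggravated assault: 4.
A1 does not apply.
A2 applies: 4 − 1 = 3.
A3 applies: 3 + 4 = 7.
A4 applies (level before this adjustment is 7 < 14, so +1): 7 + 1 = 8.
A5 does not apply.
A6 applies: 8 + 2 = 10.
Final offense level: 10.
Criminal history: 12 prior points → Category C (10+).
Level 10 falls in the 10-19 band.
Grid: Level 10-19 × Category C = 31-43 months.

31-43 months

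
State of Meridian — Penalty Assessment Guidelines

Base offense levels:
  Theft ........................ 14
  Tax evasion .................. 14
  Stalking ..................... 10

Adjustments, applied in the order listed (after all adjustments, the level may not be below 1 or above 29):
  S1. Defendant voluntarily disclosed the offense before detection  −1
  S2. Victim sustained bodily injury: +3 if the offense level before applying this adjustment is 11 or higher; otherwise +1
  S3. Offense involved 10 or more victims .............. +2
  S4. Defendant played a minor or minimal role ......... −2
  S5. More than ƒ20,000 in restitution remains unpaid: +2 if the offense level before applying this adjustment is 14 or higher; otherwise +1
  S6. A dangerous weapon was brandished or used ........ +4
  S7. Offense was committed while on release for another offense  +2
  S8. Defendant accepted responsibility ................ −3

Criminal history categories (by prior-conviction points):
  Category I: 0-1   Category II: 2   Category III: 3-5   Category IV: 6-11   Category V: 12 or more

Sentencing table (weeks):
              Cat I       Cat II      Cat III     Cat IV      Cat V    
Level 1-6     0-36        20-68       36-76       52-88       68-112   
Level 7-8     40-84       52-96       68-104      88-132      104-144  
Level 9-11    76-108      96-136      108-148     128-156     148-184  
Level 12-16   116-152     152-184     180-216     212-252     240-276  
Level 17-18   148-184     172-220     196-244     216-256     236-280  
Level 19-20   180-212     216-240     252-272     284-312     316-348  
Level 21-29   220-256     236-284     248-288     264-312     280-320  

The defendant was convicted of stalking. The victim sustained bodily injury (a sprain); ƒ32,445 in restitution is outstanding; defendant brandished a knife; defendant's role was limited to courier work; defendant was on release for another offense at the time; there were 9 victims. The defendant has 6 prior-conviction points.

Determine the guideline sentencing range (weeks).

Base offense level for stalking: 10.
S1 does not apply.
S2 applies (level before this adjustment is 10 < 11, so +1): 10 + 1 = 11.
S3 does not apply.
S4 applies: 11 − 2 = 9.
S5 applies (level before this adjustment is 9 < 14, so +1): 9 + 1 = 10.
S6 applies: 10 + 4 = 14.
S7 applies: 14 + 2 = 16.
Final offense level: 16.
Criminal history: 6 prior points → Category IV (6-11).
Level 16 falls in the 12-16 band.
Grid: Level 12-16 × Category IV = 212-252 weeks.

212-252 weeks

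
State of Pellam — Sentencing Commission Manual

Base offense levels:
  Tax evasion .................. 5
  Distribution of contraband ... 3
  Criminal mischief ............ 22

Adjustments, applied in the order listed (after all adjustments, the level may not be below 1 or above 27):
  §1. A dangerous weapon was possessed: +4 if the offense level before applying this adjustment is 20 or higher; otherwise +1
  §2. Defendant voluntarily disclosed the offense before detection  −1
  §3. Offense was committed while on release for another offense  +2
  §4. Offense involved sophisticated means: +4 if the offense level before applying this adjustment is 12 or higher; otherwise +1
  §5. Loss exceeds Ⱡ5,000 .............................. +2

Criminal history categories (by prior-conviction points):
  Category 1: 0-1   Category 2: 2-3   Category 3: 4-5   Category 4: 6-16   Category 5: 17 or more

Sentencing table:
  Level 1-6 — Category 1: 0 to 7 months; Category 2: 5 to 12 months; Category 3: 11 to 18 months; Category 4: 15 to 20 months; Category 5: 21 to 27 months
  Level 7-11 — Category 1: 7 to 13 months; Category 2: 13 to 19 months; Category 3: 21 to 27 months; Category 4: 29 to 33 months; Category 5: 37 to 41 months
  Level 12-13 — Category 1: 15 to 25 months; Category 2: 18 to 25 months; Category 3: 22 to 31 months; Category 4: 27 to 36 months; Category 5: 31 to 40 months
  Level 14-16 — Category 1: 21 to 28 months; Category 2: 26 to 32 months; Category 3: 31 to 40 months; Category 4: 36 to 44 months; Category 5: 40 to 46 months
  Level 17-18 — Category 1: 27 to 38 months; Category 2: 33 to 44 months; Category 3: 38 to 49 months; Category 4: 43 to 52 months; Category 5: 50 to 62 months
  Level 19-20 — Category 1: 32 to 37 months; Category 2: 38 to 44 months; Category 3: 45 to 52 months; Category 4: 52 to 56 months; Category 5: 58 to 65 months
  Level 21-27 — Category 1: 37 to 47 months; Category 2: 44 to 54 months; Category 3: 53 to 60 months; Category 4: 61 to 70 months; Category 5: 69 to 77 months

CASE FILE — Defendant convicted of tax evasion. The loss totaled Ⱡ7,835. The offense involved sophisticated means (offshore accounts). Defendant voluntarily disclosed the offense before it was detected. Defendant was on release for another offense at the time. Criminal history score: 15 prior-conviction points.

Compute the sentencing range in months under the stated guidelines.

Base offense level for tax evasion: 5.
§1 does not apply.
§2 applies: 5 − 1 = 4.
§3 applies: 4 + 2 = 6.
§4 applies (level before this adjustment is 6 < 12, so +1): 6 + 1 = 7.
§5 applies: 7 + 2 = 9.
Final offense level: 9.
Criminal history: 15 prior points → Category 4 (6-16).
Level 9 falls in the 7-11 band.
Grid: Level 7-11 × Category 4 = 29-33 months.

29-33 months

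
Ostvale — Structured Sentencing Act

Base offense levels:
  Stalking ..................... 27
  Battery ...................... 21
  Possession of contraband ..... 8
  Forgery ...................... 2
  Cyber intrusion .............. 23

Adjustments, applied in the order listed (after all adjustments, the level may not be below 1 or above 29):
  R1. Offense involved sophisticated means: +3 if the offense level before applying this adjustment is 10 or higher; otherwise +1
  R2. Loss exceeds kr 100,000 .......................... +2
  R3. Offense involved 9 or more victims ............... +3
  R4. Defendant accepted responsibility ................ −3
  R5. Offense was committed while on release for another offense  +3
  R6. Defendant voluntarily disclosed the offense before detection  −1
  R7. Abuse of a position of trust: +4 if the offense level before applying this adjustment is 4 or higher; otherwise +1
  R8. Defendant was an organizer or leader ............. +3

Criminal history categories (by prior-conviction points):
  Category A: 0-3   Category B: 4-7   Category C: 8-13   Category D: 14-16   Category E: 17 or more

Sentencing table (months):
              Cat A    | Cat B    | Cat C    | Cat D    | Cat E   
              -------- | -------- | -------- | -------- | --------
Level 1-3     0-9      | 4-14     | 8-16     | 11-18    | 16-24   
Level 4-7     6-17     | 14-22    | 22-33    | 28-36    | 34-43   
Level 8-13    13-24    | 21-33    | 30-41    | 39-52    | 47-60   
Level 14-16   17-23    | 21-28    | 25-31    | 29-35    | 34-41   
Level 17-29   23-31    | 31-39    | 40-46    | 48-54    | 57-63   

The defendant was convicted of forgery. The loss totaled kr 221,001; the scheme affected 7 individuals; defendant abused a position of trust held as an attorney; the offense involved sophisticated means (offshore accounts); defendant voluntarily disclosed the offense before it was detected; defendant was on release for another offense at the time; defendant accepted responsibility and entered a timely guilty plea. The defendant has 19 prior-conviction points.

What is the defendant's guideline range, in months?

Base offense level for forgery: 2.
R1 applies (level before this adjustment is 2 < 10, so +1): 2 + 1 = 3.
R2 applies: 3 + 2 = 5.
R4 applies: 5 − 3 = 2.
R5 applies: 2 + 3 = 5.
R6 applies: 5 − 1 = 4.
R7 applies (level before this adjustment is 4 ≥ 4, so +4): 4 + 4 = 8.
R8 does not apply.
Final offense level: 8.
Criminal history: 19 prior points → Category E (17+).
Level 8 falls in the 8-13 band.
Grid: Level 8-13 × Category E = 47-60 months.

47-60 months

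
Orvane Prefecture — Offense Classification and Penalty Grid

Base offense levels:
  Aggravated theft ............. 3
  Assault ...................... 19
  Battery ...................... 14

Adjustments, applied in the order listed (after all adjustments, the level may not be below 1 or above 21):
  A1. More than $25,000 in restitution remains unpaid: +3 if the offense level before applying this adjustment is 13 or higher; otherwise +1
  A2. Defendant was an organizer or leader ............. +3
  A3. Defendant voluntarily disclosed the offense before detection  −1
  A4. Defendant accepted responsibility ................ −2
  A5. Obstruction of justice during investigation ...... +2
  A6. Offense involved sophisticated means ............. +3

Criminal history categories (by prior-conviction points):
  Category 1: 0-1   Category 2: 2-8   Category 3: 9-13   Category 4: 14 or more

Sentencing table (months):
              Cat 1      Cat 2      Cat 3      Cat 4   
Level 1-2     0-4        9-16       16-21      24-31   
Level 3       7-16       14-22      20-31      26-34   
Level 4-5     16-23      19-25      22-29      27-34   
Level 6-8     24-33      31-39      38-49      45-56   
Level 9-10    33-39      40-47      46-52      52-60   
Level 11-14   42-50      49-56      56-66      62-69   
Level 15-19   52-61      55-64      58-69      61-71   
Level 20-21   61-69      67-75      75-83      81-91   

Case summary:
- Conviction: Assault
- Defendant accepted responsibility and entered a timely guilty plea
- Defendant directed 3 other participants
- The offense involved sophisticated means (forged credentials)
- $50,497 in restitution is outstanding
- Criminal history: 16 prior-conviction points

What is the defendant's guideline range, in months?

81-91 months

Base offense level for assault: 19.
A1 applies (level before this adjustment is 19 ≥ 13, so +3): 19 + 3 = 22.
A2 applies: 22 + 3 = 25.
A4 applies: 25 − 2 = 23.
A5 does not apply.
A6 applies: 23 + 3 = 26.
Level 26 exceeds the maximum of 21; capped at 21.
Final offense level: 21.
Criminal history: 16 prior points → Category 4 (14+).
Level 21 falls in the 20-21 band.
Grid: Level 20-21 × Category 4 = 81-91 months.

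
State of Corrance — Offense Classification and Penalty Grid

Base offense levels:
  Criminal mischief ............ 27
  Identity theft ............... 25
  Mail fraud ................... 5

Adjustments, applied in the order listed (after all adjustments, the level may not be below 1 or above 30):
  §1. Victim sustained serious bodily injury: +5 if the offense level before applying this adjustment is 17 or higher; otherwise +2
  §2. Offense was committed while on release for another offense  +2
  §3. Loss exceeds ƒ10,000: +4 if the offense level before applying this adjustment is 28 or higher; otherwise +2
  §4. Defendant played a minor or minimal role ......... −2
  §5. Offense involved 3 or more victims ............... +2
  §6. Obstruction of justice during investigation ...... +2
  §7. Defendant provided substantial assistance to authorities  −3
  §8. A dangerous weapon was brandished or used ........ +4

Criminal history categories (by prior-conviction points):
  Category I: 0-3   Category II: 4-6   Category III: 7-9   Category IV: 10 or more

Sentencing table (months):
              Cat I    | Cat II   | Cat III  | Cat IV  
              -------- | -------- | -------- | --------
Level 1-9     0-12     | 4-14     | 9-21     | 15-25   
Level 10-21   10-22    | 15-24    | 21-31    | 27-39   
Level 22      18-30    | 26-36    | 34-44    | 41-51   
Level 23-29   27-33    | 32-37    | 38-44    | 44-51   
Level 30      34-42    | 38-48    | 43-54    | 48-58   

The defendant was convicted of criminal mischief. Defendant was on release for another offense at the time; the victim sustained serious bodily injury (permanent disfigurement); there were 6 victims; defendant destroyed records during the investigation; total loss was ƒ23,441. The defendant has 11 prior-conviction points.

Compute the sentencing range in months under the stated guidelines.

48-58 months

Base offense level for criminal mischief: 27.
§1 applies (level before this adjustment is 27 ≥ 17, so +5): 27 + 5 = 32.
§2 applies: 32 + 2 = 34.
§3 applies (level before this adjustment is 34 ≥ 28, so +4): 34 + 4 = 38.
§4 does not apply.
§5 applies: 38 + 2 = 40.
§6 applies: 40 + 2 = 42.
§7 does not apply.
Level 42 exceeds the maximum of 30; capped at 30.
Final offense level: 30.
Criminal history: 11 prior points → Category IV (10+).
Level 30 falls in the 30 band.
Grid: Level 30 × Category IV = 48-58 months.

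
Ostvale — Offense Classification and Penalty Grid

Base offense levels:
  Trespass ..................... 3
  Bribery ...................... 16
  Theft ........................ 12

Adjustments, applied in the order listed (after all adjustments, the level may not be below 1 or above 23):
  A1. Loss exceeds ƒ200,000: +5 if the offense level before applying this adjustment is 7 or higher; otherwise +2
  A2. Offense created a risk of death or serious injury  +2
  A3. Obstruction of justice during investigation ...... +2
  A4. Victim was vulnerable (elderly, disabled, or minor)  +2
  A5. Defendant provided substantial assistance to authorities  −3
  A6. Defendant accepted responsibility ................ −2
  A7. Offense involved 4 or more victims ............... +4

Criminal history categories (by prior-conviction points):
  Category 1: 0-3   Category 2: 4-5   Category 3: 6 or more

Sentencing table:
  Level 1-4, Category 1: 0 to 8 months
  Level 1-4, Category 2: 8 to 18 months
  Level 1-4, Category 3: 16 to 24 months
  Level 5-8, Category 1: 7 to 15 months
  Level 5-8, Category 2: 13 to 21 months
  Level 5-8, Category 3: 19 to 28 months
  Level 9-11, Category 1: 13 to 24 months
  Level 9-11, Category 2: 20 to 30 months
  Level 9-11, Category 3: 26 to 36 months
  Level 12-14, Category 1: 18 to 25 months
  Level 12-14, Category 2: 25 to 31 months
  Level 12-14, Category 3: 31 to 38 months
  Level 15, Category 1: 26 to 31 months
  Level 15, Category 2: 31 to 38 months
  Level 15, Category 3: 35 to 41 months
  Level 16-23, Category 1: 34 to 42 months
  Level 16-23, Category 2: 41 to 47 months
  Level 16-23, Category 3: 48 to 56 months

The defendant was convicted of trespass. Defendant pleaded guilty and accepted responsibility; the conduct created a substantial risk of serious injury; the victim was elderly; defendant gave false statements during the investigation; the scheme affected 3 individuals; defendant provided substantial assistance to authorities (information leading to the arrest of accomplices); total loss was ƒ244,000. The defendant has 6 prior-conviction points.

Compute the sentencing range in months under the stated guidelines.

19-28 months

Base offense level for trespass: 3.
A1 applies (level before this adjustment is 3 < 7, so +2): 3 + 2 = 5.
A2 applies: 5 + 2 = 7.
A3 applies: 7 + 2 = 9.
A4 applies: 9 + 2 = 11.
A5 applies: 11 − 3 = 8.
A6 applies: 8 − 2 = 6.
Final offense level: 6.
Criminal history: 6 prior points → Category 3 (6+).
Level 6 falls in the 5-8 band.
Grid: Level 5-8 × Category 3 = 19-28 months.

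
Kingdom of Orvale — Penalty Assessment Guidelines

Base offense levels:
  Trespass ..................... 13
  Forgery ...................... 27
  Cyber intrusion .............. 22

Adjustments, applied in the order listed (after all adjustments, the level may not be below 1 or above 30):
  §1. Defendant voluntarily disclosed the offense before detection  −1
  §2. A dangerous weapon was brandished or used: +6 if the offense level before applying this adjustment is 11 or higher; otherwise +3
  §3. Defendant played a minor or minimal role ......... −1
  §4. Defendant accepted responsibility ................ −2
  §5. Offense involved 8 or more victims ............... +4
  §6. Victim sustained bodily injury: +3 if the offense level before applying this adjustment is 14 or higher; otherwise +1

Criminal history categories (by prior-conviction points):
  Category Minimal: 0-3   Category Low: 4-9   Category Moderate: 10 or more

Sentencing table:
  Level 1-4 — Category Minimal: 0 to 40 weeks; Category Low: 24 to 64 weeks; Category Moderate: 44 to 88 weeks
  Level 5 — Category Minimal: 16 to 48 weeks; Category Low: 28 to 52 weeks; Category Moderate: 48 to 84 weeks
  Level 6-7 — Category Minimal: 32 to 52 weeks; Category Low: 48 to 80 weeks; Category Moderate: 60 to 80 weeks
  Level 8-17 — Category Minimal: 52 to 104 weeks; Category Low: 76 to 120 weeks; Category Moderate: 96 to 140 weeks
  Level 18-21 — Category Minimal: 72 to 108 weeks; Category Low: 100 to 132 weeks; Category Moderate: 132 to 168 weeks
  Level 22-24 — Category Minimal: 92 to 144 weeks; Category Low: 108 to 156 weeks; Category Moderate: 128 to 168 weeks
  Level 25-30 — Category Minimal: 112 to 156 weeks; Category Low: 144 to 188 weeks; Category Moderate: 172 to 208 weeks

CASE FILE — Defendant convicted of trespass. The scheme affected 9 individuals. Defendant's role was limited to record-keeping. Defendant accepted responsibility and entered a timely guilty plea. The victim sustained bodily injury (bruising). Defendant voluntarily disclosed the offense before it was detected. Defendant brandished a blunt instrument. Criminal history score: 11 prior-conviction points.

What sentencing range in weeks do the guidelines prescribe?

Base offense level for trespass: 13.
§1 applies: 13 − 1 = 12.
§2 applies (level before this adjustment is 12 ≥ 11, so +6): 12 + 6 = 18.
§3 applies: 18 − 1 = 17.
§4 applies: 17 − 2 = 15.
§5 applies: 15 + 4 = 19.
§6 applies (level before this adjustment is 19 ≥ 14, so +3): 19 + 3 = 22.
Final offense level: 22.
Criminal history: 11 prior points → Category Moderate (10+).
Level 22 falls in the 22-24 band.
Grid: Level 22-24 × Category Moderate = 128-168 weeks.

128-168 weeks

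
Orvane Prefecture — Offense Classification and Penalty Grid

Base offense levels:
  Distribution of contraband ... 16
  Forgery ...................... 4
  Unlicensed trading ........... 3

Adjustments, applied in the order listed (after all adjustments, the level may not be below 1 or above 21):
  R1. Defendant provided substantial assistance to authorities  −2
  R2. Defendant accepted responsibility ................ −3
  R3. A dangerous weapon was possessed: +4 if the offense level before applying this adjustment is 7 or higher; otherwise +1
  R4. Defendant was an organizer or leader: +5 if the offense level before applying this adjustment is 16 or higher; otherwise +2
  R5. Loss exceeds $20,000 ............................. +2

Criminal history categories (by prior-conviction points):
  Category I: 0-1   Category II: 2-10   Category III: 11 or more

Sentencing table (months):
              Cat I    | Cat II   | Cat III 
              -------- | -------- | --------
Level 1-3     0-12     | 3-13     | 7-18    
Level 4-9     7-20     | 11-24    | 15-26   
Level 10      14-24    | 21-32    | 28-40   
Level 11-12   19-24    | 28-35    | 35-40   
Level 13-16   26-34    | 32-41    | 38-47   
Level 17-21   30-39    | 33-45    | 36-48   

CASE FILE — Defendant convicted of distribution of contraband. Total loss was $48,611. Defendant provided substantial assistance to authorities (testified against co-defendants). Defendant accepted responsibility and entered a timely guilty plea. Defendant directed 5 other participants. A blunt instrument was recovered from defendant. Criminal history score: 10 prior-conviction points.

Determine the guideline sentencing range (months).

33-45 months

Base offense level for distribution of contraband: 16.
R1 applies: 16 − 2 = 14.
R2 applies: 14 − 3 = 11.
R3 applies (level before this adjustment is 11 ≥ 7, so +4): 11 + 4 = 15.
R4 applies (level before this adjustment is 15 < 16, so +2): 15 + 2 = 17.
R5 applies: 17 + 2 = 19.
Final offense level: 19.
Criminal history: 10 prior points → Category II (2-10).
Level 19 falls in the 17-21 band.
Grid: Level 17-21 × Category II = 33-45 months.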